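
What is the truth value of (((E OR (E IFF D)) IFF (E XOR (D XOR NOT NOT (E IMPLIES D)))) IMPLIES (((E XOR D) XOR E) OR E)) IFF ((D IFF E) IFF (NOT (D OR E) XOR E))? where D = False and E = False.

Substituting D=False, E=False:
E IFF D = False IFF False = True
E OR (E IFF D) = False OR True = True
E IMPLIES D = False IMPLIES False = True
NOT (E IMPLIES D) = NOT True = False
NOT NOT (E IMPLIES D) = NOT False = True
D XOR NOT NOT (E IMPLIES D) = False XOR True = True
E XOR (D XOR NOT NOT (E IMPLIES D)) = False XOR True = True
(E OR (E IFF D)) IFF (E XOR (D XOR NOT NOT (E IMPLIES D))) = True IFF True = True
E XOR D = False XOR False = False
(E XOR D) XOR E = False XOR False = False
((E XOR D) XOR E) OR E = False OR False = False
((E OR (E IFF D)) IFF (E XOR (D XOR NOT NOT (E IMPLIES D)))) IMPLIES (((E XOR D) XOR E) OR E) = True IMPLIES False = False
D IFF E = False IFF False = True
D OR E = False OR False = False
NOT (D OR E) = NOT False = True
NOT (D OR E) XOR E = True XOR False = True
(D IFF E) IFF (NOT (D OR E) XOR E) = True IFF True = True
(((E OR (E IFF D)) IFF (E XOR (D XOR NOT NOT (E IMPLIES D)))) IMPLIES (((E XOR D) XOR E) OR E)) IFF ((D IFF E) IFF (NOT (D OR E) XOR E)) = False IFF True = False

False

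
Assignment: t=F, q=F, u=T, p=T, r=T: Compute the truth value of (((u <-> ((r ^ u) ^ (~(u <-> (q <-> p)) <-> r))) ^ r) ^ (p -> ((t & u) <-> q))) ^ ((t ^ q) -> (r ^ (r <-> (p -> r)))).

r ^ u = T ^ T = F
q <-> p = F <-> T = F
u <-> (q <-> p) = T <-> F = F
~(u <-> (q <-> p)) = ~F = T
~(u <-> (q <-> p)) <-> r = T <-> T = T
(r ^ u) ^ (~(u <-> (q <-> p)) <-> r) = F ^ T = T
u <-> ((r ^ u) ^ (~(u <-> (q <-> p)) <-> r)) = T <-> T = T
(u <-> ((r ^ u) ^ (~(u <-> (q <-> p)) <-> r))) ^ r = T ^ T = F
t & u = F & T = F
(t & u) <-> q = F <-> F = T
p -> ((t & u) <-> q) = T -> T = T
((u <-> ((r ^ u) ^ (~(u <-> (q <-> p)) <-> r))) ^ r) ^ (p -> ((t & u) <-> q)) = F ^ T = T
t ^ q = F ^ F = F
p -> r = T -> T = T
r <-> (p -> r) = T <-> T = T
r ^ (r <-> (p -> r)) = T ^ T = F
(t ^ q) -> (r ^ (r <-> (p -> r))) = F -> F = T
(((u <-> ((r ^ u) ^ (~(u <-> (q <-> p)) <-> r))) ^ r) ^ (p -> ((t & u) <-> q))) ^ ((t ^ q) -> (r ^ (r <-> (p -> r)))) = T ^ T = F

F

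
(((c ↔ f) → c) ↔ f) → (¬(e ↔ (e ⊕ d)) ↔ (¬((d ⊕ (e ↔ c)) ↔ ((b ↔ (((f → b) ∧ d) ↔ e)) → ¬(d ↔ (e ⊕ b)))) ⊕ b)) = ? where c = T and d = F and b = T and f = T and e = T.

c ↔ f = T ↔ T = T
(c ↔ f) → c = T → T = T
((c ↔ f) → c) ↔ f = T ↔ T = T
e ⊕ d = T ⊕ F = T
e ↔ (e ⊕ d) = T ↔ T = T
¬(e ↔ (e ⊕ d)) = ¬T = F
e ↔ c = T ↔ T = T
d ⊕ (e ↔ c) = F ⊕ T = T
f → b = T → T = T
(f → b) ∧ d = T ∧ F = F
((f → b) ∧ d) ↔ e = F ↔ T = F
b ↔ (((f → b) ∧ d) ↔ e) = T ↔ F = F
e ⊕ b = T ⊕ T = F
d ↔ (e ⊕ b) = F ↔ F = T
¬(d ↔ (e ⊕ b)) = ¬T = F
(b ↔ (((f → b) ∧ d) ↔ e)) → ¬(d ↔ (e ⊕ b)) = F → F = T
(d ⊕ (e ↔ c)) ↔ ((b ↔ (((f → b) ∧ d) ↔ e)) → ¬(d ↔ (e ⊕ b))) = T ↔ T = T
¬((d ⊕ (e ↔ c)) ↔ ((b ↔ (((f → b) ∧ d) ↔ e)) → ¬(d ↔ (e ⊕ b)))) = ¬T = F
¬((d ⊕ (e ↔ c)) ↔ ((b ↔ (((f → b) ∧ d) ↔ e)) → ¬(d ↔ (e ⊕ b)))) ⊕ b = F ⊕ T = T
¬(e ↔ (e ⊕ d)) ↔ (¬((d ⊕ (e ↔ c)) ↔ ((b ↔ (((f → b) ∧ d) ↔ e)) → ¬(d ↔ (e ⊕ b)))) ⊕ b) = F ↔ T = F
(((c ↔ f) → c) ↔ f) → (¬(e ↔ (e ⊕ d)) ↔ (¬((d ⊕ (e ↔ c)) ↔ ((b ↔ (((f → b) ∧ d) ↔ e)) → ¬(d ↔ (e ⊕ b)))) ⊕ b)) = T → F = F

F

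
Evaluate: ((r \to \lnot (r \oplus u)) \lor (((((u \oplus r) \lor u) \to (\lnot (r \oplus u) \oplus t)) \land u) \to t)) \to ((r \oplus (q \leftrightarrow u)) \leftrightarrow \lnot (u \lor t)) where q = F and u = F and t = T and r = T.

r \oplus u = T \oplus F = T
\lnot (r \oplus u) = \lnot T = F
r \to \lnot (r \oplus u) = T \to F = F
u \oplus r = F \oplus T = T
(u \oplus r) \lor u = T \lor F = T
r \oplus u = T \oplus F = T
\lnot (r \oplus u) = \lnot T = F
\lnot (r \oplus u) \oplus t = F \oplus T = T
((u \oplus r) \lor u) \to (\lnot (r \oplus u) \oplus t) = T \to T = T
(((u \oplus r) \lor u) \to (\lnot (r \oplus u) \oplus t)) \land u = T \land F = F
((((u \oplus r) \lor u) \to (\lnot (r \oplus u) \oplus t)) \land u) \to t = F \to T = T
(r \to \lnot (r \oplus u)) \lor (((((u \oplus r) \lor u) \to (\lnot (r \oplus u) \oplus t)) \land u) \to t) = F \lor T = T
q \leftrightarrow u = F \leftrightarrow F = T
r \oplus (q \leftrightarrow u) = T \oplus T = F
u \lor t = F \lor T = T
\lnot (u \lor t) = \lnot T = F
(r \oplus (q \leftrightarrow u)) \leftrightarrow \lnot (u \lor t) = F \leftrightarrow F = T
((r \to \lnot (r \oplus u)) \lor (((((u \oplus r) \lor u) \to (\lnot (r \oplus u) \oplus t)) \land u) \to t)) \to ((r \oplus (q \leftrightarrow u)) \leftrightarrow \lnot (u \lor t)) = T \to T = T

T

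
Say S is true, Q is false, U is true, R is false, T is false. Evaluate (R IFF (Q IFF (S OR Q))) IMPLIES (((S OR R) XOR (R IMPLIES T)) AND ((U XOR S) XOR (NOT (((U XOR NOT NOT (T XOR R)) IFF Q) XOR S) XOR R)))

S OR Q = True OR False = True
Q IFF (S OR Q) = False IFF True = False
R IFF (Q IFF (S OR Q)) = False IFF False = True
S OR R = True OR False = True
R IMPLIES T = False IMPLIES False = True
(S OR R) XOR (R IMPLIES T) = True XOR True = False
U XOR S = True XOR True = False
T XOR R = False XOR False = False
NOT (T XOR R) = NOT False = True
NOT NOT (T XOR R) = NOT True = False
U XOR NOT NOT (T XOR R) = True XOR False = True
(U XOR NOT NOT (T XOR R)) IFF Q = True IFF False = False
((U XOR NOT NOT (T XOR R)) IFF Q) XOR S = False XOR True = True
NOT (((U XOR NOT NOT (T XOR R)) IFF Q) XOR S) = NOT True = False
NOT (((U XOR NOT NOT (T XOR R)) IFF Q) XOR S) XOR R = False XOR False = False
(U XOR S) XOR (NOT (((U XOR NOT NOT (T XOR R)) IFF Q) XOR S) XOR R) = False XOR False = False
((S OR R) XOR (R IMPLIES T)) AND ((U XOR S) XOR (NOT (((U XOR NOT NOT (T XOR R)) IFF Q) XOR S) XOR R)) = False AND False = False
(R IFF (Q IFF (S OR Q))) IMPLIES (((S OR R) XOR (R IMPLIES T)) AND ((U XOR S) XOR (NOT (((U XOR NOT NOT (T XOR R)) IFF Q) XOR S) XOR R))) = True IMPLIES False = False

False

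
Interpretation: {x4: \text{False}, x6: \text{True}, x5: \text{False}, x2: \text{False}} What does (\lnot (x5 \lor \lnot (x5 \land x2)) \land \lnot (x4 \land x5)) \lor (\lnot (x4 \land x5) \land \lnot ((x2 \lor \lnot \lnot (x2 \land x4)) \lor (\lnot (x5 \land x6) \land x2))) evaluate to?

\text{True}

x5 \land x2 = \text{False} \land \text{False} = \text{False}
\lnot (x5 \land x2) = \lnot \text{False} = \text{True}
x5 \lor \lnot (x5 \land x2) = \text{False} \lor \text{True} = \text{True}
\lnot (x5 \lor \lnot (x5 \land x2)) = \lnot \text{True} = \text{False}
x4 \land x5 = \text{False} \land \text{False} = \text{False}
\lnot (x4 \land x5) = \lnot \text{False} = \text{True}
\lnot (x5 \lor \lnot (x5 \land x2)) \land \lnot (x4 \land x5) = \text{False} \land \text{True} = \text{False}
x4 \land x5 = \text{False} \land \text{False} = \text{False}
\lnot (x4 \land x5) = \lnot \text{False} = \text{True}
x2 \land x4 = \text{False} \land \text{False} = \text{False}
\lnot (x2 \land x4) = \lnot \text{False} = \text{True}
\lnot \lnot (x2 \land x4) = \lnot \text{True} = \text{False}
x2 \lor \lnot \lnot (x2 \land x4) = \text{False} \lor \text{False} = \text{False}
x5 \land x6 = \text{False} \land \text{True} = \text{False}
\lnot (x5 \land x6) = \lnot \text{False} = \text{True}
\lnot (x5 \land x6) \land x2 = \text{True} \land \text{False} = \text{False}
(x2 \lor \lnot \lnot (x2 \land x4)) \lor (\lnot (x5 \land x6) \land x2) = \text{False} \lor \text{False} = \text{False}
\lnot ((x2 \lor \lnot \lnot (x2 \land x4)) \lor (\lnot (x5 \land x6) \land x2)) = \lnot \text{False} = \text{True}
\lnot (x4 \land x5) \land \lnot ((x2 \lor \lnot \lnot (x2 \land x4)) \lor (\lnot (x5 \land x6) \land x2)) = \text{True} \land \text{True} = \text{True}
(\lnot (x5 \lor \lnot (x5 \land x2)) \land \lnot (x4 \land x5)) \lor (\lnot (x4 \land x5) \land \lnot ((x2 \lor \lnot \lnot (x2 \land x4)) \lor (\lnot (x5 \land x6) \land x2))) = \text{False} \lor \text{True} = \text{True}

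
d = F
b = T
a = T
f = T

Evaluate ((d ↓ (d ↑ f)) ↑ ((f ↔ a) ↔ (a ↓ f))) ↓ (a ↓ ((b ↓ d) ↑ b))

d ↑ f = F ↑ T = T
d ↓ (d ↑ f) = F ↓ T = F
f ↔ a = T ↔ T = T
a ↓ f = T ↓ T = F
(f ↔ a) ↔ (a ↓ f) = T ↔ F = F
(d ↓ (d ↑ f)) ↑ ((f ↔ a) ↔ (a ↓ f)) = F ↑ F = T
b ↓ d = T ↓ F = F
(b ↓ d) ↑ b = F ↑ T = T
a ↓ ((b ↓ d) ↑ b) = T ↓ T = F
((d ↓ (d ↑ f)) ↑ ((f ↔ a) ↔ (a ↓ f))) ↓ (a ↓ ((b ↓ d) ↑ b)) = T ↓ F = F

F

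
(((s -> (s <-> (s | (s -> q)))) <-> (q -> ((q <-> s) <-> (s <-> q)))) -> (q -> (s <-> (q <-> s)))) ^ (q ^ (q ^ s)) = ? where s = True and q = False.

Substituting s=True, q=False:
s -> q = True -> False = False
s | (s -> q) = True | False = True
s <-> (s | (s -> q)) = True <-> True = True
s -> (s <-> (s | (s -> q))) = True -> True = True
q <-> s = False <-> True = False
s <-> q = True <-> False = False
(q <-> s) <-> (s <-> q) = False <-> False = True
q -> ((q <-> s) <-> (s <-> q)) = False -> True = True
(s -> (s <-> (s | (s -> q)))) <-> (q -> ((q <-> s) <-> (s <-> q))) = True <-> True = True
q <-> s = False <-> True = False
s <-> (q <-> s) = True <-> False = False
q -> (s <-> (q <-> s)) = False -> False = True
((s -> (s <-> (s | (s -> q)))) <-> (q -> ((q <-> s) <-> (s <-> q)))) -> (q -> (s <-> (q <-> s))) = True -> True = True
q ^ s = False ^ True = True
q ^ (q ^ s) = False ^ True = True
(((s -> (s <-> (s | (s -> q)))) <-> (q -> ((q <-> s) <-> (s <-> q)))) -> (q -> (s <-> (q <-> s)))) ^ (q ^ (q ^ s)) = True ^ True = False

False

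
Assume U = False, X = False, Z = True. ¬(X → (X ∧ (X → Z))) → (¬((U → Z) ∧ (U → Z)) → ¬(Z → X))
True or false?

True

X → Z = False → True = True
X ∧ (X → Z) = False ∧ True = False
X → (X ∧ (X → Z)) = False → False = True
¬(X → (X ∧ (X → Z))) = ¬True = False
U → Z = False → True = True
U → Z = False → True = True
(U → Z) ∧ (U → Z) = True ∧ True = True
¬((U → Z) ∧ (U → Z)) = ¬True = False
Z → X = True → False = False
¬(Z → X) = ¬False = True
¬((U → Z) ∧ (U → Z)) → ¬(Z → X) = False → True = True
¬(X → (X ∧ (X → Z))) → (¬((U → Z) ∧ (U → Z)) → ¬(Z → X)) = False → True = True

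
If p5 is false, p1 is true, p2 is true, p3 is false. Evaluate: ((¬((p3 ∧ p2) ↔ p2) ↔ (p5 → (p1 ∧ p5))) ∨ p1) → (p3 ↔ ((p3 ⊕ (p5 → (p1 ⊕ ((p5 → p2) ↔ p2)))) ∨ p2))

False

p3 ∧ p2 = False ∧ True = False
(p3 ∧ p2) ↔ p2 = False ↔ True = False
¬((p3 ∧ p2) ↔ p2) = ¬False = True
p1 ∧ p5 = True ∧ False = False
p5 → (p1 ∧ p5) = False → False = True
¬((p3 ∧ p2) ↔ p2) ↔ (p5 → (p1 ∧ p5)) = True ↔ True = True
(¬((p3 ∧ p2) ↔ p2) ↔ (p5 → (p1 ∧ p5))) ∨ p1 = True ∨ True = True
p5 → p2 = False → True = True
(p5 → p2) ↔ p2 = True ↔ True = True
p1 ⊕ ((p5 → p2) ↔ p2) = True ⊕ True = False
p5 → (p1 ⊕ ((p5 → p2) ↔ p2)) = False → False = True
p3 ⊕ (p5 → (p1 ⊕ ((p5 → p2) ↔ p2))) = False ⊕ True = True
(p3 ⊕ (p5 → (p1 ⊕ ((p5 → p2) ↔ p2)))) ∨ p2 = True ∨ True = True
p3 ↔ ((p3 ⊕ (p5 → (p1 ⊕ ((p5 → p2) ↔ p2)))) ∨ p2) = False ↔ True = False
((¬((p3 ∧ p2) ↔ p2) ↔ (p5 → (p1 ∧ p5))) ∨ p1) → (p3 ↔ ((p3 ⊕ (p5 → (p1 ⊕ ((p5 → p2) ↔ p2)))) ∨ p2)) = True → False = False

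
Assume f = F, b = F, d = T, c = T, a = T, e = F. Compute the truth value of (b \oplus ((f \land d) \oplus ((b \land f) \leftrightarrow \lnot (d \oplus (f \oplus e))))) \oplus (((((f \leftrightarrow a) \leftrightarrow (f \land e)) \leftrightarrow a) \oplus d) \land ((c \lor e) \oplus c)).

T

f \land d = F \land T = F
b \land f = F \land F = F
f \oplus e = F \oplus F = F
d \oplus (f \oplus e) = T \oplus F = T
\lnot (d \oplus (f \oplus e)) = \lnot T = F
(b \land f) \leftrightarrow \lnot (d \oplus (f \oplus e)) = F \leftrightarrow F = T
(f \land d) \oplus ((b \land f) \leftrightarrow \lnot (d \oplus (f \oplus e))) = F \oplus T = T
b \oplus ((f \land d) \oplus ((b \land f) \leftrightarrow \lnot (d \oplus (f \oplus e)))) = F \oplus T = T
f \leftrightarrow a = F \leftrightarrow T = F
f \land e = F \land F = F
(f \leftrightarrow a) \leftrightarrow (f \land e) = F \leftrightarrow F = T
((f \leftrightarrow a) \leftrightarrow (f \land e)) \leftrightarrow a = T \leftrightarrow T = T
(((f \leftrightarrow a) \leftrightarrow (f \land e)) \leftrightarrow a) \oplus d = T \oplus T = F
c \lor e = T \lor F = T
(c \lor e) \oplus c = T \oplus T = F
((((f \leftrightarrow a) \leftrightarrow (f \land e)) \leftrightarrow a) \oplus d) \land ((c \lor e) \oplus c) = F \land F = F
(b \oplus ((f \land d) \oplus ((b \land f) \leftrightarrow \lnot (d \oplus (f \oplus e))))) \oplus (((((f \leftrightarrow a) \leftrightarrow (f \land e)) \leftrightarrow a) \oplus d) \land ((c \lor e) \oplus c)) = T \oplus F = T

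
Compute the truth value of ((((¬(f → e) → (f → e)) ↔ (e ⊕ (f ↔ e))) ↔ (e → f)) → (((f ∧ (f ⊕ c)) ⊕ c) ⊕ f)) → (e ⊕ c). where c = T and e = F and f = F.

f → e = F → F = T
¬(f → e) = ¬T = F
f → e = F → F = T
¬(f → e) → (f → e) = F → T = T
f ↔ e = F ↔ F = T
e ⊕ (f ↔ e) = F ⊕ T = T
(¬(f → e) → (f → e)) ↔ (e ⊕ (f ↔ e)) = T ↔ T = T
e → f = F → F = T
((¬(f → e) → (f → e)) ↔ (e ⊕ (f ↔ e))) ↔ (e → f) = T ↔ T = T
f ⊕ c = F ⊕ T = T
f ∧ (f ⊕ c) = F ∧ T = F
(f ∧ (f ⊕ c)) ⊕ c = F ⊕ T = T
((f ∧ (f ⊕ c)) ⊕ c) ⊕ f = T ⊕ F = T
(((¬(f → e) → (f → e)) ↔ (e ⊕ (f ↔ e))) ↔ (e → f)) → (((f ∧ (f ⊕ c)) ⊕ c) ⊕ f) = T → T = T
e ⊕ c = F ⊕ T = T
((((¬(f → e) → (f → e)) ↔ (e ⊕ (f ↔ e))) ↔ (e → f)) → (((f ∧ (f ⊕ c)) ⊕ c) ⊕ f)) → (e ⊕ c) = T → T = T

T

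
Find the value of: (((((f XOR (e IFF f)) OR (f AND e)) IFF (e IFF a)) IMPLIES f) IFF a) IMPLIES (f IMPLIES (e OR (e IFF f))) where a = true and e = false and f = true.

false

Substituting a=true, e=false, f=true:
e IFF f = false IFF true = false
f XOR (e IFF f) = true XOR false = true
f AND e = true AND false = false
(f XOR (e IFF f)) OR (f AND e) = true OR false = true
e IFF a = false IFF true = false
((f XOR (e IFF f)) OR (f AND e)) IFF (e IFF a) = true IFF false = false
(((f XOR (e IFF f)) OR (f AND e)) IFF (e IFF a)) IMPLIES f = false IMPLIES true = true
((((f XOR (e IFF f)) OR (f AND e)) IFF (e IFF a)) IMPLIES f) IFF a = true IFF true = true
e IFF f = false IFF true = false
e OR (e IFF f) = false OR false = false
f IMPLIES (e OR (e IFF f)) = true IMPLIES false = false
(((((f XOR (e IFF f)) OR (f AND e)) IFF (e IFF a)) IMPLIES f) IFF a) IMPLIES (f IMPLIES (e OR (e IFF f))) = true IMPLIES false = false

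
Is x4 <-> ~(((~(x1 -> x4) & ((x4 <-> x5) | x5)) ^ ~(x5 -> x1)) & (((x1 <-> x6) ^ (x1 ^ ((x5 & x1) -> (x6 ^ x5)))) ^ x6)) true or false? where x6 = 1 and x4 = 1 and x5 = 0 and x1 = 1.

1

x1 -> x4 = 1 -> 1 = 1
~(x1 -> x4) = ~1 = 0
x4 <-> x5 = 1 <-> 0 = 0
(x4 <-> x5) | x5 = 0 | 0 = 0
~(x1 -> x4) & ((x4 <-> x5) | x5) = 0 & 0 = 0
x5 -> x1 = 0 -> 1 = 1
~(x5 -> x1) = ~1 = 0
(~(x1 -> x4) & ((x4 <-> x5) | x5)) ^ ~(x5 -> x1) = 0 ^ 0 = 0
x1 <-> x6 = 1 <-> 1 = 1
x5 & x1 = 0 & 1 = 0
x6 ^ x5 = 1 ^ 0 = 1
(x5 & x1) -> (x6 ^ x5) = 0 -> 1 = 1
x1 ^ ((x5 & x1) -> (x6 ^ x5)) = 1 ^ 1 = 0
(x1 <-> x6) ^ (x1 ^ ((x5 & x1) -> (x6 ^ x5))) = 1 ^ 0 = 1
((x1 <-> x6) ^ (x1 ^ ((x5 & x1) -> (x6 ^ x5)))) ^ x6 = 1 ^ 1 = 0
((~(x1 -> x4) & ((x4 <-> x5) | x5)) ^ ~(x5 -> x1)) & (((x1 <-> x6) ^ (x1 ^ ((x5 & x1) -> (x6 ^ x5)))) ^ x6) = 0 & 0 = 0
~(((~(x1 -> x4) & ((x4 <-> x5) | x5)) ^ ~(x5 -> x1)) & (((x1 <-> x6) ^ (x1 ^ ((x5 & x1) -> (x6 ^ x5)))) ^ x6)) = ~0 = 1
x4 <-> ~(((~(x1 -> x4) & ((x4 <-> x5) | x5)) ^ ~(x5 -> x1)) & (((x1 <-> x6) ^ (x1 ^ ((x5 & x1) -> (x6 ^ x5)))) ^ x6)) = 1 <-> 1 = 1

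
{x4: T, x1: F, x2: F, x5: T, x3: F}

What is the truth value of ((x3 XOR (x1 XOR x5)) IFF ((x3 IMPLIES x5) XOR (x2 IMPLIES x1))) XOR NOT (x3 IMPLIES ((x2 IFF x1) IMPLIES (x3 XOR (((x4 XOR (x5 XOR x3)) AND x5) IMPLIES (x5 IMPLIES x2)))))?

Substituting x4=T, x1=F, x2=F, x5=T, x3=F:
x1 XOR x5 = F XOR T = T
x3 XOR (x1 XOR x5) = F XOR T = T
x3 IMPLIES x5 = F IMPLIES T = T
x2 IMPLIES x1 = F IMPLIES F = T
(x3 IMPLIES x5) XOR (x2 IMPLIES x1) = T XOR T = F
(x3 XOR (x1 XOR x5)) IFF ((x3 IMPLIES x5) XOR (x2 IMPLIES x1)) = T IFF F = F
x2 IFF x1 = F IFF F = T
x5 XOR x3 = T XOR F = T
x4 XOR (x5 XOR x3) = T XOR T = F
(x4 XOR (x5 XOR x3)) AND x5 = F AND T = F
x5 IMPLIES x2 = T IMPLIES F = F
((x4 XOR (x5 XOR x3)) AND x5) IMPLIES (x5 IMPLIES x2) = F IMPLIES F = T
x3 XOR (((x4 XOR (x5 XOR x3)) AND x5) IMPLIES (x5 IMPLIES x2)) = F XOR T = T
(x2 IFF x1) IMPLIES (x3 XOR (((x4 XOR (x5 XOR x3)) AND x5) IMPLIES (x5 IMPLIES x2))) = T IMPLIES T = T
x3 IMPLIES ((x2 IFF x1) IMPLIES (x3 XOR (((x4 XOR (x5 XOR x3)) AND x5) IMPLIES (x5 IMPLIES x2)))) = F IMPLIES T = T
NOT (x3 IMPLIES ((x2 IFF x1) IMPLIES (x3 XOR (((x4 XOR (x5 XOR x3)) AND x5) IMPLIES (x5 IMPLIES x2))))) = NOT T = F
((x3 XOR (x1 XOR x5)) IFF ((x3 IMPLIES x5) XOR (x2 IMPLIES x1))) XOR NOT (x3 IMPLIES ((x2 IFF x1) IMPLIES (x3 XOR (((x4 XOR (x5 XOR x3)) AND x5) IMPLIES (x5 IMPLIES x2))))) = F XOR F = F

F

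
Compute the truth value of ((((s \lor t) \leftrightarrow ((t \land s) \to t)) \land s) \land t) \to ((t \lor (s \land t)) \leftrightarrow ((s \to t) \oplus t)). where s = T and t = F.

T

s \lor t = T \lor F = T
t \land s = F \land T = F
(t \land s) \to t = F \to F = T
(s \lor t) \leftrightarrow ((t \land s) \to t) = T \leftrightarrow T = T
((s \lor t) \leftrightarrow ((t \land s) \to t)) \land s = T \land T = T
(((s \lor t) \leftrightarrow ((t \land s) \to t)) \land s) \land t = T \land F = F
s \land t = T \land F = F
t \lor (s \land t) = F \lor F = F
s \to t = T \to F = F
(s \to t) \oplus t = F \oplus F = F
(t \lor (s \land t)) \leftrightarrow ((s \to t) \oplus t) = F \leftrightarrow F = T
((((s \lor t) \leftrightarrow ((t \land s) \to t)) \land s) \land t) \to ((t \lor (s \land t)) \leftrightarrow ((s \to t) \oplus t)) = F \to T = T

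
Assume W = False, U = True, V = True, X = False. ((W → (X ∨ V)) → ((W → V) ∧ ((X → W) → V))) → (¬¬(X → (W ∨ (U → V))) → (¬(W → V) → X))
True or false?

True

Substituting W=False, U=True, V=True, X=False:
X ∨ V = False ∨ True = True
W → (X ∨ V) = False → True = True
W → V = False → True = True
X → W = False → False = True
(X → W) → V = True → True = True
(W → V) ∧ ((X → W) → V) = True ∧ True = True
(W → (X ∨ V)) → ((W → V) ∧ ((X → W) → V)) = True → True = True
U → V = True → True = True
W ∨ (U → V) = False ∨ True = True
X → (W ∨ (U → V)) = False → True = True
¬(X → (W ∨ (U → V))) = ¬True = False
¬¬(X → (W ∨ (U → V))) = ¬False = True
W → V = False → True = True
¬(W → V) = ¬True = False
¬(W → V) → X = False → False = True
¬¬(X → (W ∨ (U → V))) → (¬(W → V) → X) = True → True = True
((W → (X ∨ V)) → ((W → V) ∧ ((X → W) → V))) → (¬¬(X → (W ∨ (U → V))) → (¬(W → V) → X)) = True → True = True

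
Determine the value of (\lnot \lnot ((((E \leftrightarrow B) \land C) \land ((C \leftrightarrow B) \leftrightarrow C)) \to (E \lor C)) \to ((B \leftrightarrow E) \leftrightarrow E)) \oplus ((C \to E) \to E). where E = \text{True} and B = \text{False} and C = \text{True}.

\text{True}

Substituting E=\text{True}, B=\text{False}, C=\text{True}:
E \leftrightarrow B = \text{True} \leftrightarrow \text{False} = \text{False}
(E \leftrightarrow B) \land C = \text{False} \land \text{True} = \text{False}
C \leftrightarrow B = \text{True} \leftrightarrow \text{False} = \text{False}
(C \leftrightarrow B) \leftrightarrow C = \text{False} \leftrightarrow \text{True} = \text{False}
((E \leftrightarrow B) \land C) \land ((C \leftrightarrow B) \leftrightarrow C) = \text{False} \land \text{False} = \text{False}
E \lor C = \text{True} \lor \text{True} = \text{True}
(((E \leftrightarrow B) \land C) \land ((C \leftrightarrow B) \leftrightarrow C)) \to (E \lor C) = \text{False} \to \text{True} = \text{True}
\lnot ((((E \leftrightarrow B) \land C) \land ((C \leftrightarrow B) \leftrightarrow C)) \to (E \lor C)) = \lnot \text{True} = \text{False}
\lnot \lnot ((((E \leftrightarrow B) \land C) \land ((C \leftrightarrow B) \leftrightarrow C)) \to (E \lor C)) = \lnot \text{False} = \text{True}
B \leftrightarrow E = \text{False} \leftrightarrow \text{True} = \text{False}
(B \leftrightarrow E) \leftrightarrow E = \text{False} \leftrightarrow \text{True} = \text{False}
\lnot \lnot ((((E \leftrightarrow B) \land C) \land ((C \leftrightarrow B) \leftrightarrow C)) \to (E \lor C)) \to ((B \leftrightarrow E) \leftrightarrow E) = \text{True} \to \text{False} = \text{False}
C \to E = \text{True} \to \text{True} = \text{True}
(C \to E) \to E = \text{True} \to \text{True} = \text{True}
(\lnot \lnot ((((E \leftrightarrow B) \land C) \land ((C \leftrightarrow B) \leftrightarrow C)) \to (E \lor C)) \to ((B \leftrightarrow E) \leftrightarrow E)) \oplus ((C \to E) \to E) = \text{False} \oplus \text{True} = \text{True}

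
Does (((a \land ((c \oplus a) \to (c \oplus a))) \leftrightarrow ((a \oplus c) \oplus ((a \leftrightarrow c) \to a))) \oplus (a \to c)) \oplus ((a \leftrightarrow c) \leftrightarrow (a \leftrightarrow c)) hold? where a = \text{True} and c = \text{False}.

c \oplus a = \text{False} \oplus \text{True} = \text{True}
c \oplus a = \text{False} \oplus \text{True} = \text{True}
(c \oplus a) \to (c \oplus a) = \text{True} \to \text{True} = \text{True}
a \land ((c \oplus a) \to (c \oplus a)) = \text{True} \land \text{True} = \text{True}
a \oplus c = \text{True} \oplus \text{False} = \text{True}
a \leftrightarrow c = \text{True} \leftrightarrow \text{False} = \text{False}
(a \leftrightarrow c) \to a = \text{False} \to \text{True} = \text{True}
(a \oplus c) \oplus ((a \leftrightarrow c) \to a) = \text{True} \oplus \text{True} = \text{False}
(a \land ((c \oplus a) \to (c \oplus a))) \leftrightarrow ((a \oplus c) \oplus ((a \leftrightarrow c) \to a)) = \text{True} \leftrightarrow \text{False} = \text{False}
a \to c = \text{True} \to \text{False} = \text{False}
((a \land ((c \oplus a) \to (c \oplus a))) \leftrightarrow ((a \oplus c) \oplus ((a \leftrightarrow c) \to a))) \oplus (a \to c) = \text{False} \oplus \text{False} = \text{False}
a \leftrightarrow c = \text{True} \leftrightarrow \text{False} = \text{False}
a \leftrightarrow c = \text{True} \leftrightarrow \text{False} = \text{False}
(a \leftrightarrow c) \leftrightarrow (a \leftrightarrow c) = \text{False} \leftrightarrow \text{False} = \text{True}
(((a \land ((c \oplus a) \to (c \oplus a))) \leftrightarrow ((a \oplus c) \oplus ((a \leftrightarrow c) \to a))) \oplus (a \to c)) \oplus ((a \leftrightarrow c) \leftrightarrow (a \leftrightarrow c)) = \text{False} \oplus \text{True} = \text{True}

\text{True}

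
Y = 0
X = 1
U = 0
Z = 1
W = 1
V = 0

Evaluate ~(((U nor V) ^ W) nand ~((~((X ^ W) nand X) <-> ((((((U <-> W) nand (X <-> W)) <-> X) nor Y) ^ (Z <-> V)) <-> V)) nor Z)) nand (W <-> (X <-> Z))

1

U nor V = 0 nor 0 = 1
(U nor V) ^ W = 1 ^ 1 = 0
X ^ W = 1 ^ 1 = 0
(X ^ W) nand X = 0 nand 1 = 1
~((X ^ W) nand X) = ~1 = 0
U <-> W = 0 <-> 1 = 0
X <-> W = 1 <-> 1 = 1
(U <-> W) nand (X <-> W) = 0 nand 1 = 1
((U <-> W) nand (X <-> W)) <-> X = 1 <-> 1 = 1
(((U <-> W) nand (X <-> W)) <-> X) nor Y = 1 nor 0 = 0
Z <-> V = 1 <-> 0 = 0
((((U <-> W) nand (X <-> W)) <-> X) nor Y) ^ (Z <-> V) = 0 ^ 0 = 0
(((((U <-> W) nand (X <-> W)) <-> X) nor Y) ^ (Z <-> V)) <-> V = 0 <-> 0 = 1
~((X ^ W) nand X) <-> ((((((U <-> W) nand (X <-> W)) <-> X) nor Y) ^ (Z <-> V)) <-> V) = 0 <-> 1 = 0
(~((X ^ W) nand X) <-> ((((((U <-> W) nand (X <-> W)) <-> X) nor Y) ^ (Z <-> V)) <-> V)) nor Z = 0 nor 1 = 0
~((~((X ^ W) nand X) <-> ((((((U <-> W) nand (X <-> W)) <-> X) nor Y) ^ (Z <-> V)) <-> V)) nor Z) = ~0 = 1
((U nor V) ^ W) nand ~((~((X ^ W) nand X) <-> ((((((U <-> W) nand (X <-> W)) <-> X) nor Y) ^ (Z <-> V)) <-> V)) nor Z) = 0 nand 1 = 1
~(((U nor V) ^ W) nand ~((~((X ^ W) nand X) <-> ((((((U <-> W) nand (X <-> W)) <-> X) nor Y) ^ (Z <-> V)) <-> V)) nor Z)) = ~1 = 0
X <-> Z = 1 <-> 1 = 1
W <-> (X <-> Z) = 1 <-> 1 = 1
~(((U nor V) ^ W) nand ~((~((X ^ W) nand X) <-> ((((((U <-> W) nand (X <-> W)) <-> X) nor Y) ^ (Z <-> V)) <-> V)) nor Z)) nand (W <-> (X <-> Z)) = 0 nand 1 = 1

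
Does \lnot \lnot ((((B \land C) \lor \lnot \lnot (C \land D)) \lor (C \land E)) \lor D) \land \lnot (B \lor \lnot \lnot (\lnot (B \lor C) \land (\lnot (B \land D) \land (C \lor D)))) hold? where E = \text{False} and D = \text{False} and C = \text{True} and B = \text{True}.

\text{False}

Substituting E=\text{False}, D=\text{False}, C=\text{True}, B=\text{True}:
B \land C = \text{True} \land \text{True} = \text{True}
C \land D = \text{True} \land \text{False} = \text{False}
\lnot (C \land D) = \lnot \text{False} = \text{True}
\lnot \lnot (C \land D) = \lnot \text{True} = \text{False}
(B \land C) \lor \lnot \lnot (C \land D) = \text{True} \lor \text{False} = \text{True}
C \land E = \text{True} \land \text{False} = \text{False}
((B \land C) \lor \lnot \lnot (C \land D)) \lor (C \land E) = \text{True} \lor \text{False} = \text{True}
(((B \land C) \lor \lnot \lnot (C \land D)) \lor (C \land E)) \lor D = \text{True} \lor \text{False} = \text{True}
\lnot ((((B \land C) \lor \lnot \lnot (C \land D)) \lor (C \land E)) \lor D) = \lnot \text{True} = \text{False}
\lnot \lnot ((((B \land C) \lor \lnot \lnot (C \land D)) \lor (C \land E)) \lor D) = \lnot \text{False} = \text{True}
B \lor C = \text{True} \lor \text{True} = \text{True}
\lnot (B \lor C) = \lnot \text{True} = \text{False}
B \land D = \text{True} \land \text{False} = \text{False}
\lnot (B \land D) = \lnot \text{False} = \text{True}
C \lor D = \text{True} \lor \text{False} = \text{True}
\lnot (B \land D) \land (C \lor D) = \text{True} \land \text{True} = \text{True}
\lnot (B \lor C) \land (\lnot (B \land D) \land (C \lor D)) = \text{False} \land \text{True} = \text{False}
\lnot (\lnot (B \lor C) \land (\lnot (B \land D) \land (C \lor D))) = \lnot \text{False} = \text{True}
\lnot \lnot (\lnot (B \lor C) \land (\lnot (B \land D) \land (C \lor D))) = \lnot \text{True} = \text{False}
B \lor \lnot \lnot (\lnot (B \lor C) \land (\lnot (B \land D) \land (C \lor D))) = \text{True} \lor \text{False} = \text{True}
\lnot (B \lor \lnot \lnot (\lnot (B \lor C) \land (\lnot (B \land D) \land (C \lor D)))) = \lnot \text{True} = \text{False}
\lnot \lnot ((((B \land C) \lor \lnot \lnot (C \land D)) \lor (C \land E)) \lor D) \land \lnot (B \lor \lnot \lnot (\lnot (B \lor C) \land (\lnot (B \land D) \land (C \lor D)))) = \text{True} \land \text{False} = \text{False}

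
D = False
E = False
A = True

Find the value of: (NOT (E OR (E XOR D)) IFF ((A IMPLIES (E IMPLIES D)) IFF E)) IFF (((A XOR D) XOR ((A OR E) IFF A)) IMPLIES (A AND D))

E XOR D = False XOR False = False
E OR (E XOR D) = False OR False = False
NOT (E OR (E XOR D)) = NOT False = True
E IMPLIES D = False IMPLIES False = True
A IMPLIES (E IMPLIES D) = True IMPLIES True = True
(A IMPLIES (E IMPLIES D)) IFF E = True IFF False = False
NOT (E OR (E XOR D)) IFF ((A IMPLIES (E IMPLIES D)) IFF E) = True IFF False = False
A XOR D = True XOR False = True
A OR E = True OR False = True
(A OR E) IFF A = True IFF True = True
(A XOR D) XOR ((A OR E) IFF A) = True XOR True = False
A AND D = True AND False = False
((A XOR D) XOR ((A OR E) IFF A)) IMPLIES (A AND D) = False IMPLIES False = True
(NOT (E OR (E XOR D)) IFF ((A IMPLIES (E IMPLIES D)) IFF E)) IFF (((A XOR D) XOR ((A OR E) IFF A)) IMPLIES (A AND D)) = False IFF True = False

False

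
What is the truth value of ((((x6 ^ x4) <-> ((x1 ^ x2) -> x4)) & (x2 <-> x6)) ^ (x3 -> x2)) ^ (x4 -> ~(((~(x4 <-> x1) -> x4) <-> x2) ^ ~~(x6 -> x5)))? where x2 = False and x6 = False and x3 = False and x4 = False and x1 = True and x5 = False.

x6 ^ x4 = False ^ False = False
x1 ^ x2 = True ^ False = True
(x1 ^ x2) -> x4 = True -> False = False
(x6 ^ x4) <-> ((x1 ^ x2) -> x4) = False <-> False = True
x2 <-> x6 = False <-> False = True
((x6 ^ x4) <-> ((x1 ^ x2) -> x4)) & (x2 <-> x6) = True & True = True
x3 -> x2 = False -> False = True
(((x6 ^ x4) <-> ((x1 ^ x2) -> x4)) & (x2 <-> x6)) ^ (x3 -> x2) = True ^ True = False
x4 <-> x1 = False <-> True = False
~(x4 <-> x1) = ~False = True
~(x4 <-> x1) -> x4 = True -> False = False
(~(x4 <-> x1) -> x4) <-> x2 = False <-> False = True
x6 -> x5 = False -> False = True
~(x6 -> x5) = ~True = False
~~(x6 -> x5) = ~False = True
((~(x4 <-> x1) -> x4) <-> x2) ^ ~~(x6 -> x5) = True ^ True = False
~(((~(x4 <-> x1) -> x4) <-> x2) ^ ~~(x6 -> x5)) = ~False = True
x4 -> ~(((~(x4 <-> x1) -> x4) <-> x2) ^ ~~(x6 -> x5)) = False -> True = True
((((x6 ^ x4) <-> ((x1 ^ x2) -> x4)) & (x2 <-> x6)) ^ (x3 -> x2)) ^ (x4 -> ~(((~(x4 <-> x1) -> x4) <-> x2) ^ ~~(x6 -> x5))) = False ^ True = True

True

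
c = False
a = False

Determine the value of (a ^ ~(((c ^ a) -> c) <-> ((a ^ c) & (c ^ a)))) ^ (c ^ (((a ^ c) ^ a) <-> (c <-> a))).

True

c ^ a = False ^ False = False
(c ^ a) -> c = False -> False = True
a ^ c = False ^ False = False
c ^ a = False ^ False = False
(a ^ c) & (c ^ a) = False & False = False
((c ^ a) -> c) <-> ((a ^ c) & (c ^ a)) = True <-> False = False
~(((c ^ a) -> c) <-> ((a ^ c) & (c ^ a))) = ~False = True
a ^ ~(((c ^ a) -> c) <-> ((a ^ c) & (c ^ a))) = False ^ True = True
a ^ c = False ^ False = False
(a ^ c) ^ a = False ^ False = False
c <-> a = False <-> False = True
((a ^ c) ^ a) <-> (c <-> a) = False <-> True = False
c ^ (((a ^ c) ^ a) <-> (c <-> a)) = False ^ False = False
(a ^ ~(((c ^ a) -> c) <-> ((a ^ c) & (c ^ a)))) ^ (c ^ (((a ^ c) ^ a) <-> (c <-> a))) = True ^ False = True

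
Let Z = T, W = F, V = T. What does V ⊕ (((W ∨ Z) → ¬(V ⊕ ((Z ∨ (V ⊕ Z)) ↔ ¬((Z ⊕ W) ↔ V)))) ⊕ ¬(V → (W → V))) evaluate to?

T

Substituting Z=T, W=F, V=T:
W ∨ Z = F ∨ T = T
V ⊕ Z = T ⊕ T = F
Z ∨ (V ⊕ Z) = T ∨ F = T
Z ⊕ W = T ⊕ F = T
(Z ⊕ W) ↔ V = T ↔ T = T
¬((Z ⊕ W) ↔ V) = ¬T = F
(Z ∨ (V ⊕ Z)) ↔ ¬((Z ⊕ W) ↔ V) = T ↔ F = F
V ⊕ ((Z ∨ (V ⊕ Z)) ↔ ¬((Z ⊕ W) ↔ V)) = T ⊕ F = T
¬(V ⊕ ((Z ∨ (V ⊕ Z)) ↔ ¬((Z ⊕ W) ↔ V))) = ¬T = F
(W ∨ Z) → ¬(V ⊕ ((Z ∨ (V ⊕ Z)) ↔ ¬((Z ⊕ W) ↔ V))) = T → F = F
W → V = F → T = T
V → (W → V) = T → T = T
¬(V → (W → V)) = ¬T = F
((W ∨ Z) → ¬(V ⊕ ((Z ∨ (V ⊕ Z)) ↔ ¬((Z ⊕ W) ↔ V)))) ⊕ ¬(V → (W → V)) = F ⊕ F = F
V ⊕ (((W ∨ Z) → ¬(V ⊕ ((Z ∨ (V ⊕ Z)) ↔ ¬((Z ⊕ W) ↔ V)))) ⊕ ¬(V → (W → V))) = T ⊕ F = T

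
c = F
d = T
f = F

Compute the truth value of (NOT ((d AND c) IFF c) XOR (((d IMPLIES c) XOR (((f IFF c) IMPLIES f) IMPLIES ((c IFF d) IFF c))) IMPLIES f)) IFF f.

T

d AND c = T AND F = F
(d AND c) IFF c = F IFF F = T
NOT ((d AND c) IFF c) = NOT T = F
d IMPLIES c = T IMPLIES F = F
f IFF c = F IFF F = T
(f IFF c) IMPLIES f = T IMPLIES F = F
c IFF d = F IFF T = F
(c IFF d) IFF c = F IFF F = T
((f IFF c) IMPLIES f) IMPLIES ((c IFF d) IFF c) = F IMPLIES T = T
(d IMPLIES c) XOR (((f IFF c) IMPLIES f) IMPLIES ((c IFF d) IFF c)) = F XOR T = T
((d IMPLIES c) XOR (((f IFF c) IMPLIES f) IMPLIES ((c IFF d) IFF c))) IMPLIES f = T IMPLIES F = F
NOT ((d AND c) IFF c) XOR (((d IMPLIES c) XOR (((f IFF c) IMPLIES f) IMPLIES ((c IFF d) IFF c))) IMPLIES f) = F XOR F = F
(NOT ((d AND c) IFF c) XOR (((d IMPLIES c) XOR (((f IFF c) IMPLIES f) IMPLIES ((c IFF d) IFF c))) IMPLIES f)) IFF f = F IFF F = T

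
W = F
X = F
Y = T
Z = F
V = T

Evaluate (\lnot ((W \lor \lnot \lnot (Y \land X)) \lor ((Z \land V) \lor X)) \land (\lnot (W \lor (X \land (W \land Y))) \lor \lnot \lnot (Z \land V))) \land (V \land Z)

F

Y \land X = T \land F = F
\lnot (Y \land X) = \lnot F = T
\lnot \lnot (Y \land X) = \lnot T = F
W \lor \lnot \lnot (Y \land X) = F \lor F = F
Z \land V = F \land T = F
(Z \land V) \lor X = F \lor F = F
(W \lor \lnot \lnot (Y \land X)) \lor ((Z \land V) \lor X) = F \lor F = F
\lnot ((W \lor \lnot \lnot (Y \land X)) \lor ((Z \land V) \lor X)) = \lnot F = T
W \land Y = F \land T = F
X \land (W \land Y) = F \land F = F
W \lor (X \land (W \land Y)) = F \lor F = F
\lnot (W \lor (X \land (W \land Y))) = \lnot F = T
Z \land V = F \land T = F
\lnot (Z \land V) = \lnot F = T
\lnot \lnot (Z \land V) = \lnot T = F
\lnot (W \lor (X \land (W \land Y))) \lor \lnot \lnot (Z \land V) = T \lor F = T
\lnot ((W \lor \lnot \lnot (Y \land X)) \lor ((Z \land V) \lor X)) \land (\lnot (W \lor (X \land (W \land Y))) \lor \lnot \lnot (Z \land V)) = T \land T = T
V \land Z = T \land F = F
(\lnot ((W \lor \lnot \lnot (Y \land X)) \lor ((Z \land V) \lor X)) \land (\lnot (W \lor (X \land (W \land Y))) \lor \lnot \lnot (Z \land V))) \land (V \land Z) = T \land F = F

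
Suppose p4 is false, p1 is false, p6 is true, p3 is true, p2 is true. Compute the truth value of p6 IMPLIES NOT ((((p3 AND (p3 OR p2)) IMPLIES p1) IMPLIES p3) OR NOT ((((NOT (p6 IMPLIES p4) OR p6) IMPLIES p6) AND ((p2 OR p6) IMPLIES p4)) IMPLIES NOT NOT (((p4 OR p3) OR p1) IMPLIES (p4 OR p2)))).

Substituting p4=F, p1=F, p6=T, p3=T, p2=T:
p3 OR p2 = T OR T = T
p3 AND (p3 OR p2) = T AND T = T
(p3 AND (p3 OR p2)) IMPLIES p1 = T IMPLIES F = F
((p3 AND (p3 OR p2)) IMPLIES p1) IMPLIES p3 = F IMPLIES T = T
p6 IMPLIES p4 = T IMPLIES F = F
NOT (p6 IMPLIES p4) = NOT F = T
NOT (p6 IMPLIES p4) OR p6 = T OR T = T
(NOT (p6 IMPLIES p4) OR p6) IMPLIES p6 = T IMPLIES T = T
p2 OR p6 = T OR T = T
(p2 OR p6) IMPLIES p4 = T IMPLIES F = F
((NOT (p6 IMPLIES p4) OR p6) IMPLIES p6) AND ((p2 OR p6) IMPLIES p4) = T AND F = F
p4 OR p3 = F OR T = T
(p4 OR p3) OR p1 = T OR F = T
p4 OR p2 = F OR T = T
((p4 OR p3) OR p1) IMPLIES (p4 OR p2) = T IMPLIES T = T
NOT (((p4 OR p3) OR p1) IMPLIES (p4 OR p2)) = NOT T = F
NOT NOT (((p4 OR p3) OR p1) IMPLIES (p4 OR p2)) = NOT F = T
(((NOT (p6 IMPLIES p4) OR p6) IMPLIES p6) AND ((p2 OR p6) IMPLIES p4)) IMPLIES NOT NOT (((p4 OR p3) OR p1) IMPLIES (p4 OR p2)) = F IMPLIES T = T
NOT ((((NOT (p6 IMPLIES p4) OR p6) IMPLIES p6) AND ((p2 OR p6) IMPLIES p4)) IMPLIES NOT NOT (((p4 OR p3) OR p1) IMPLIES (p4 OR p2))) = NOT T = F
(((p3 AND (p3 OR p2)) IMPLIES p1) IMPLIES p3) OR NOT ((((NOT (p6 IMPLIES p4) OR p6) IMPLIES p6) AND ((p2 OR p6) IMPLIES p4)) IMPLIES NOT NOT (((p4 OR p3) OR p1) IMPLIES (p4 OR p2))) = T OR F = T
NOT ((((p3 AND (p3 OR p2)) IMPLIES p1) IMPLIES p3) OR NOT ((((NOT (p6 IMPLIES p4) OR p6) IMPLIES p6) AND ((p2 OR p6) IMPLIES p4)) IMPLIES NOT NOT (((p4 OR p3) OR p1) IMPLIES (p4 OR p2)))) = NOT T = F
p6 IMPLIES NOT ((((p3 AND (p3 OR p2)) IMPLIES p1) IMPLIES p3) OR NOT ((((NOT (p6 IMPLIES p4) OR p6) IMPLIES p6) AND ((p2 OR p6) IMPLIES p4)) IMPLIES NOT NOT (((p4 OR p3) OR p1) IMPLIES (p4 OR p2)))) = T IMPLIES F = F

F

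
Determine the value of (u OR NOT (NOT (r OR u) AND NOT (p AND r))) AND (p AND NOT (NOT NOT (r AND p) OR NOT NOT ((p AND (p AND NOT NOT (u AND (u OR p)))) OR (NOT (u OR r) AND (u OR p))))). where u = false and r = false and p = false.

r OR u = false OR false = false
NOT (r OR u) = NOT false = true
p AND r = false AND false = false
NOT (p AND r) = NOT false = true
NOT (r OR u) AND NOT (p AND r) = true AND true = true
NOT (NOT (r OR u) AND NOT (p AND r)) = NOT true = false
u OR NOT (NOT (r OR u) AND NOT (p AND r)) = false OR false = false
r AND p = false AND false = false
NOT (r AND p) = NOT false = true
NOT NOT (r AND p) = NOT true = false
u OR p = false OR false = false
u AND (u OR p) = false AND false = false
NOT (u AND (u OR p)) = NOT false = true
NOT NOT (u AND (u OR p)) = NOT true = false
p AND NOT NOT (u AND (u OR p)) = false AND false = false
p AND (p AND NOT NOT (u AND (u OR p))) = false AND false = false
u OR r = false OR false = false
NOT (u OR r) = NOT false = true
u OR p = false OR false = false
NOT (u OR r) AND (u OR p) = true AND false = false
(p AND (p AND NOT NOT (u AND (u OR p)))) OR (NOT (u OR r) AND (u OR p)) = false OR false = false
NOT ((p AND (p AND NOT NOT (u AND (u OR p)))) OR (NOT (u OR r) AND (u OR p))) = NOT false = true
NOT NOT ((p AND (p AND NOT NOT (u AND (u OR p)))) OR (NOT (u OR r) AND (u OR p))) = NOT true = false
NOT NOT (r AND p) OR NOT NOT ((p AND (p AND NOT NOT (u AND (u OR p)))) OR (NOT (u OR r) AND (u OR p))) = false OR false = false
NOT (NOT NOT (r AND p) OR NOT NOT ((p AND (p AND NOT NOT (u AND (u OR p)))) OR (NOT (u OR r) AND (u OR p)))) = NOT false = true
p AND NOT (NOT NOT (r AND p) OR NOT NOT ((p AND (p AND NOT NOT (u AND (u OR p)))) OR (NOT (u OR r) AND (u OR p)))) = false AND true = false
(u OR NOT (NOT (r OR u) AND NOT (p AND r))) AND (p AND NOT (NOT NOT (r AND p) OR NOT NOT ((p AND (p AND NOT NOT (u AND (u OR p)))) OR (NOT (u OR r) AND (u OR p))))) = false AND false = false

false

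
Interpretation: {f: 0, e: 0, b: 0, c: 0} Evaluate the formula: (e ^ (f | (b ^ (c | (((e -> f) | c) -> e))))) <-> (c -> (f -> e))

Substituting f=0, e=0, b=0, c=0:
e -> f = 0 -> 0 = 1
(e -> f) | c = 1 | 0 = 1
((e -> f) | c) -> e = 1 -> 0 = 0
c | (((e -> f) | c) -> e) = 0 | 0 = 0
b ^ (c | (((e -> f) | c) -> e)) = 0 ^ 0 = 0
f | (b ^ (c | (((e -> f) | c) -> e))) = 0 | 0 = 0
e ^ (f | (b ^ (c | (((e -> f) | c) -> e)))) = 0 ^ 0 = 0
f -> e = 0 -> 0 = 1
c -> (f -> e) = 0 -> 1 = 1
(e ^ (f | (b ^ (c | (((e -> f) | c) -> e))))) <-> (c -> (f -> e)) = 0 <-> 1 = 0

0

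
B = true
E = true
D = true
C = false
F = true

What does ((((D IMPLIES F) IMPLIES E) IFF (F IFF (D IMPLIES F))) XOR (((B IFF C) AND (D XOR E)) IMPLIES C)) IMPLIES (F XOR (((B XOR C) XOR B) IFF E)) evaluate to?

true

D IMPLIES F = true IMPLIES true = true
(D IMPLIES F) IMPLIES E = true IMPLIES true = true
D IMPLIES F = true IMPLIES true = true
F IFF (D IMPLIES F) = true IFF true = true
((D IMPLIES F) IMPLIES E) IFF (F IFF (D IMPLIES F)) = true IFF true = true
B IFF C = true IFF false = false
D XOR E = true XOR true = false
(B IFF C) AND (D XOR E) = false AND false = false
((B IFF C) AND (D XOR E)) IMPLIES C = false IMPLIES false = true
(((D IMPLIES F) IMPLIES E) IFF (F IFF (D IMPLIES F))) XOR (((B IFF C) AND (D XOR E)) IMPLIES C) = true XOR true = false
B XOR C = true XOR false = true
(B XOR C) XOR B = true XOR true = false
((B XOR C) XOR B) IFF E = false IFF true = false
F XOR (((B XOR C) XOR B) IFF E) = true XOR false = true
((((D IMPLIES F) IMPLIES E) IFF (F IFF (D IMPLIES F))) XOR (((B IFF C) AND (D XOR E)) IMPLIES C)) IMPLIES (F XOR (((B XOR C) XOR B) IFF E)) = false IMPLIES true = true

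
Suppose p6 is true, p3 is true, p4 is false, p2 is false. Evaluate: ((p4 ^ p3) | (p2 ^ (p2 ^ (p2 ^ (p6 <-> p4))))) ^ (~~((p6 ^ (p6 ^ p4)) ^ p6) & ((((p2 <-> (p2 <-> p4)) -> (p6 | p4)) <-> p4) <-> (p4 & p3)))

0

p4 ^ p3 = 0 ^ 1 = 1
p6 <-> p4 = 1 <-> 0 = 0
p2 ^ (p6 <-> p4) = 0 ^ 0 = 0
p2 ^ (p2 ^ (p6 <-> p4)) = 0 ^ 0 = 0
p2 ^ (p2 ^ (p2 ^ (p6 <-> p4))) = 0 ^ 0 = 0
(p4 ^ p3) | (p2 ^ (p2 ^ (p2 ^ (p6 <-> p4)))) = 1 | 0 = 1
p6 ^ p4 = 1 ^ 0 = 1
p6 ^ (p6 ^ p4) = 1 ^ 1 = 0
(p6 ^ (p6 ^ p4)) ^ p6 = 0 ^ 1 = 1
~((p6 ^ (p6 ^ p4)) ^ p6) = ~1 = 0
~~((p6 ^ (p6 ^ p4)) ^ p6) = ~0 = 1
p2 <-> p4 = 0 <-> 0 = 1
p2 <-> (p2 <-> p4) = 0 <-> 1 = 0
p6 | p4 = 1 | 0 = 1
(p2 <-> (p2 <-> p4)) -> (p6 | p4) = 0 -> 1 = 1
((p2 <-> (p2 <-> p4)) -> (p6 | p4)) <-> p4 = 1 <-> 0 = 0
p4 & p3 = 0 & 1 = 0
(((p2 <-> (p2 <-> p4)) -> (p6 | p4)) <-> p4) <-> (p4 & p3) = 0 <-> 0 = 1
~~((p6 ^ (p6 ^ p4)) ^ p6) & ((((p2 <-> (p2 <-> p4)) -> (p6 | p4)) <-> p4) <-> (p4 & p3)) = 1 & 1 = 1
((p4 ^ p3) | (p2 ^ (p2 ^ (p2 ^ (p6 <-> p4))))) ^ (~~((p6 ^ (p6 ^ p4)) ^ p6) & ((((p2 <-> (p2 <-> p4)) -> (p6 | p4)) <-> p4) <-> (p4 & p3))) = 1 ^ 1 = 0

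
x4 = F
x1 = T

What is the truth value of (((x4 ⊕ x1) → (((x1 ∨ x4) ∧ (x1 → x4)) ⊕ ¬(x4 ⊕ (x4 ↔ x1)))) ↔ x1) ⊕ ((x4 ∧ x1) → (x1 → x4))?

x4 ⊕ x1 = F ⊕ T = T
x1 ∨ x4 = T ∨ F = T
x1 → x4 = T → F = F
(x1 ∨ x4) ∧ (x1 → x4) = T ∧ F = F
x4 ↔ x1 = F ↔ T = F
x4 ⊕ (x4 ↔ x1) = F ⊕ F = F
¬(x4 ⊕ (x4 ↔ x1)) = ¬F = T
((x1 ∨ x4) ∧ (x1 → x4)) ⊕ ¬(x4 ⊕ (x4 ↔ x1)) = F ⊕ T = T
(x4 ⊕ x1) → (((x1 ∨ x4) ∧ (x1 → x4)) ⊕ ¬(x4 ⊕ (x4 ↔ x1))) = T → T = T
((x4 ⊕ x1) → (((x1 ∨ x4) ∧ (x1 → x4)) ⊕ ¬(x4 ⊕ (x4 ↔ x1)))) ↔ x1 = T ↔ T = T
x4 ∧ x1 = F ∧ T = F
x1 → x4 = T → F = F
(x4 ∧ x1) → (x1 → x4) = F → F = T
(((x4 ⊕ x1) → (((x1 ∨ x4) ∧ (x1 → x4)) ⊕ ¬(x4 ⊕ (x4 ↔ x1)))) ↔ x1) ⊕ ((x4 ∧ x1) → (x1 → x4)) = T ⊕ T = F

F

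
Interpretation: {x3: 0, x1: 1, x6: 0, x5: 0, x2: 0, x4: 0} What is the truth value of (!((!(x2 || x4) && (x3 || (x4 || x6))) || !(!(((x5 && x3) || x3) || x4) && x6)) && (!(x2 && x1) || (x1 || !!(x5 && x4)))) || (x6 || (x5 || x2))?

Substituting x3=0, x1=1, x6=0, x5=0, x2=0, x4=0:
x2 || x4 = 0 || 0 = 0
!(x2 || x4) = !0 = 1
x4 || x6 = 0 || 0 = 0
x3 || (x4 || x6) = 0 || 0 = 0
!(x2 || x4) && (x3 || (x4 || x6)) = 1 && 0 = 0
x5 && x3 = 0 && 0 = 0
(x5 && x3) || x3 = 0 || 0 = 0
((x5 && x3) || x3) || x4 = 0 || 0 = 0
!(((x5 && x3) || x3) || x4) = !0 = 1
!(((x5 && x3) || x3) || x4) && x6 = 1 && 0 = 0
!(!(((x5 && x3) || x3) || x4) && x6) = !0 = 1
(!(x2 || x4) && (x3 || (x4 || x6))) || !(!(((x5 && x3) || x3) || x4) && x6) = 0 || 1 = 1
!((!(x2 || x4) && (x3 || (x4 || x6))) || !(!(((x5 && x3) || x3) || x4) && x6)) = !1 = 0
x2 && x1 = 0 && 1 = 0
!(x2 && x1) = !0 = 1
x5 && x4 = 0 && 0 = 0
!(x5 && x4) = !0 = 1
!!(x5 && x4) = !1 = 0
x1 || !!(x5 && x4) = 1 || 0 = 1
!(x2 && x1) || (x1 || !!(x5 && x4)) = 1 || 1 = 1
!((!(x2 || x4) && (x3 || (x4 || x6))) || !(!(((x5 && x3) || x3) || x4) && x6)) && (!(x2 && x1) || (x1 || !!(x5 && x4))) = 0 && 1 = 0
x5 || x2 = 0 || 0 = 0
x6 || (x5 || x2) = 0 || 0 = 0
(!((!(x2 || x4) && (x3 || (x4 || x6))) || !(!(((x5 && x3) || x3) || x4) && x6)) && (!(x2 && x1) || (x1 || !!(x5 && x4)))) || (x6 || (x5 || x2)) = 0 || 0 = 0

0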